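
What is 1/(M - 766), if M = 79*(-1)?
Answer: -1/845 ≈ -0.0011834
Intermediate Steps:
M = -79
1/(M - 766) = 1/(-79 - 766) = 1/(-845) = -1/845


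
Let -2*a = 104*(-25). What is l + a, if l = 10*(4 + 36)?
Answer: 1700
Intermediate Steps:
a = 1300 (a = -52*(-25) = -½*(-2600) = 1300)
l = 400 (l = 10*40 = 400)
l + a = 400 + 1300 = 1700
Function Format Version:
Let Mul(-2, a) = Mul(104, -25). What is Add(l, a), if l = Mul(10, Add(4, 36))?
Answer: 1700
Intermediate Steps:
a = 1300 (a = Mul(Rational(-1, 2), Mul(104, -25)) = Mul(Rational(-1, 2), -2600) = 1300)
l = 400 (l = Mul(10, 40) = 400)
Add(l, a) = Add(400, 1300) = 1700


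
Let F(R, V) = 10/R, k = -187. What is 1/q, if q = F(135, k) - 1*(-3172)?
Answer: 27/85646 ≈ 0.00031525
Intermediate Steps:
q = 85646/27 (q = 10/135 - 1*(-3172) = 10*(1/135) + 3172 = 2/27 + 3172 = 85646/27 ≈ 3172.1)
1/q = 1/(85646/27) = 27/85646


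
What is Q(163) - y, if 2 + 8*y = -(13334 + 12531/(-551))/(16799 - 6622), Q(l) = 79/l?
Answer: 6567534855/7312215208 ≈ 0.89816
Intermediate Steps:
y = -18549557/44860216 (y = -¼ + (-(13334 + 12531/(-551))/(16799 - 6622))/8 = -¼ + (-(13334 + 12531*(-1/551))/10177)/8 = -¼ + (-(13334 - 12531/551)/10177)/8 = -¼ + (-7334503/(551*10177))/8 = -¼ + (-1*7334503/5607527)/8 = -¼ + (⅛)*(-7334503/5607527) = -¼ - 7334503/44860216 = -18549557/44860216 ≈ -0.41350)
Q(163) - y = 79/163 - 1*(-18549557/44860216) = 79*(1/163) + 18549557/44860216 = 79/163 + 18549557/44860216 = 6567534855/7312215208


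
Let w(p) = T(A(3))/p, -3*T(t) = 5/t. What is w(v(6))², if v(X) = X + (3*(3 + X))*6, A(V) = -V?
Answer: 25/2286144 ≈ 1.0935e-5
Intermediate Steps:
T(t) = -5/(3*t)
v(X) = 54 + 19*X (v(X) = X + (9 + 3*X)*6 = X + (54 + 18*X) = 54 + 19*X)
w(p) = 5/(9*p) (w(p) = (-5/(3*((-1*3))))/p = (-5/3/(-3))/p = (-5/3*(-⅓))/p = 5/(9*p))
w(v(6))² = (5/(9*(54 + 19*6)))² = (5/(9*(54 + 114)))² = ((5/9)/168)² = ((5/9)*(1/168))² = (5/1512)² = 25/2286144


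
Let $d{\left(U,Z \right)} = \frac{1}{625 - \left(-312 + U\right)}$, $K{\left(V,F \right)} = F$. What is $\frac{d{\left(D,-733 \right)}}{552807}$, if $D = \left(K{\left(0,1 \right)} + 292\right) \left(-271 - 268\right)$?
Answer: $\frac{1}{87821131248} \approx 1.1387 \cdot 10^{-11}$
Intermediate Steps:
$D = -157927$ ($D = \left(1 + 292\right) \left(-271 - 268\right) = 293 \left(-539\right) = -157927$)
$d{\left(U,Z \right)} = \frac{1}{937 - U}$
$\frac{d{\left(D,-733 \right)}}{552807} = \frac{\left(-1\right) \frac{1}{-937 - 157927}}{552807} = - \frac{1}{-158864} \cdot \frac{1}{552807} = \left(-1\right) \left(- \frac{1}{158864}\right) \frac{1}{552807} = \frac{1}{158864} \cdot \frac{1}{552807} = \frac{1}{87821131248}$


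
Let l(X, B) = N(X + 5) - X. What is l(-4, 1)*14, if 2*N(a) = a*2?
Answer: 70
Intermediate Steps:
N(a) = a (N(a) = (a*2)/2 = (2*a)/2 = a)
l(X, B) = 5 (l(X, B) = (X + 5) - X = (5 + X) - X = 5)
l(-4, 1)*14 = 5*14 = 70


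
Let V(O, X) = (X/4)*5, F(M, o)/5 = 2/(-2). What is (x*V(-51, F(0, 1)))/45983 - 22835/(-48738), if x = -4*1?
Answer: 1051240255/2241119454 ≈ 0.46907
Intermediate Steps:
F(M, o) = -5 (F(M, o) = 5*(2/(-2)) = 5*(2*(-½)) = 5*(-1) = -5)
x = -4
V(O, X) = 5*X/4 (V(O, X) = (X*(¼))*5 = (X/4)*5 = 5*X/4)
(x*V(-51, F(0, 1)))/45983 - 22835/(-48738) = -5*(-5)/45983 - 22835/(-48738) = -4*(-25/4)*(1/45983) - 22835*(-1/48738) = 25*(1/45983) + 22835/48738 = 25/45983 + 22835/48738 = 1051240255/2241119454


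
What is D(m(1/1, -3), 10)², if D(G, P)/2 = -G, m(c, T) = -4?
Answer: 64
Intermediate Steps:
D(G, P) = -2*G (D(G, P) = 2*(-G) = -2*G)
D(m(1/1, -3), 10)² = (-2*(-4))² = 8² = 64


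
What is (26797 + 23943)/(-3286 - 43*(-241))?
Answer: 50740/7077 ≈ 7.1697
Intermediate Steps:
(26797 + 23943)/(-3286 - 43*(-241)) = 50740/(-3286 + 10363) = 50740/7077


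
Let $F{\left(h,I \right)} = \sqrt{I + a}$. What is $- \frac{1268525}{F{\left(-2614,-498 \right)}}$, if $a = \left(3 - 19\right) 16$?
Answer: $\frac{1268525 i \sqrt{754}}{754} \approx 46197.0 i$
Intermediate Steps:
$a = -256$ ($a = \left(-16\right) 16 = -256$)
$F{\left(h,I \right)} = \sqrt{-256 + I}$ ($F{\left(h,I \right)} = \sqrt{I - 256} = \sqrt{-256 + I}$)
$- \frac{1268525}{F{\left(-2614,-498 \right)}} = - \frac{1268525}{\sqrt{-256 - 498}} = - \frac{1268525}{\sqrt{-754}} = - \frac{1268525}{i \sqrt{754}} = - 1268525 \left(- \frac{i \sqrt{754}}{754}\right) = \frac{1268525 i \sqrt{754}}{754}$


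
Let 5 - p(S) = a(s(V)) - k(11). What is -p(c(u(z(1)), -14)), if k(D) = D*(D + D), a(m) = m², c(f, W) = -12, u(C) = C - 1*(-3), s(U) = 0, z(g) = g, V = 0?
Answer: -247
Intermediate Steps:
u(C) = 3 + C (u(C) = C + 3 = 3 + C)
k(D) = 2*D² (k(D) = D*(2*D) = 2*D²)
p(S) = 247 (p(S) = 5 - (0² - 2*11²) = 5 - (0 - 2*121) = 5 - (0 - 1*242) = 5 - (0 - 242) = 5 - 1*(-242) = 5 + 242 = 247)
-p(c(u(z(1)), -14)) = -1*247 = -247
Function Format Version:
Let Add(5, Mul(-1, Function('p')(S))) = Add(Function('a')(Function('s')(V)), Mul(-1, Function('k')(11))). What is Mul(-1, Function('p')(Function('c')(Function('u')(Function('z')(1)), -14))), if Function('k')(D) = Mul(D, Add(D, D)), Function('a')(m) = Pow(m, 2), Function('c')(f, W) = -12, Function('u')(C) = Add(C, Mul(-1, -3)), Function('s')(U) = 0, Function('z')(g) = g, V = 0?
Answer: -247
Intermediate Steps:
Function('u')(C) = Add(3, C) (Function('u')(C) = Add(C, 3) = Add(3, C))
Function('k')(D) = Mul(2, Pow(D, 2)) (Function('k')(D) = Mul(D, Mul(2, D)) = Mul(2, Pow(D, 2)))
Function('p')(S) = 247 (Function('p')(S) = Add(5, Mul(-1, Add(Pow(0, 2), Mul(-1, Mul(2, Pow(11, 2)))))) = Add(5, Mul(-1, Add(0, Mul(-1, Mul(2, 121))))) = Add(5, Mul(-1, Add(0, Mul(-1, 242)))) = Add(5, Mul(-1, Add(0, -242))) = Add(5, Mul(-1, -242)) = Add(5, 242) = 247)
Mul(-1, Function('p')(Function('c')(Function('u')(Function('z')(1)), -14))) = Mul(-1, 247) = -247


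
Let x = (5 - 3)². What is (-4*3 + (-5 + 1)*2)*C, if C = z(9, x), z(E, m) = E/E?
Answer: -20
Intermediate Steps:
x = 4 (x = 2² = 4)
z(E, m) = 1
C = 1
(-4*3 + (-5 + 1)*2)*C = (-4*3 + (-5 + 1)*2)*1 = (-12 - 4*2)*1 = (-12 - 8)*1 = -20*1 = -20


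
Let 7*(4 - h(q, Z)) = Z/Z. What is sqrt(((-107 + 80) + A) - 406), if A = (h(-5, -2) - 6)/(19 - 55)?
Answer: I*sqrt(763707)/42 ≈ 20.807*I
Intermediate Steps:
h(q, Z) = 27/7 (h(q, Z) = 4 - Z/(7*Z) = 4 - 1/7*1 = 4 - 1/7 = 27/7)
A = 5/84 (A = (27/7 - 6)/(19 - 55) = -15/7/(-36) = -15/7*(-1/36) = 5/84 ≈ 0.059524)
sqrt(((-107 + 80) + A) - 406) = sqrt(((-107 + 80) + 5/84) - 406) = sqrt((-27 + 5/84) - 406) = sqrt(-2263/84 - 406) = sqrt(-36367/84) = I*sqrt(763707)/42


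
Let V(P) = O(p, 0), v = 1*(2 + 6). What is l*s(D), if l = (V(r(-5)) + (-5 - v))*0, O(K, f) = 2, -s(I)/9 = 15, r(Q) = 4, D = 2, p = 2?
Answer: 0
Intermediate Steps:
s(I) = -135 (s(I) = -9*15 = -135)
v = 8 (v = 1*8 = 8)
V(P) = 2
l = 0 (l = (2 + (-5 - 1*8))*0 = (2 + (-5 - 8))*0 = (2 - 13)*0 = -11*0 = 0)
l*s(D) = 0*(-135) = 0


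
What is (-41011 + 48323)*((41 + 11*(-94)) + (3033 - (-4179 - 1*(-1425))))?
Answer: 35053728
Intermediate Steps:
(-41011 + 48323)*((41 + 11*(-94)) + (3033 - (-4179 - 1*(-1425)))) = 7312*((41 - 1034) + (3033 - (-4179 + 1425))) = 7312*(-993 + (3033 - 1*(-2754))) = 7312*(-993 + (3033 + 2754)) = 7312*(-993 + 5787) = 7312*4794 = 35053728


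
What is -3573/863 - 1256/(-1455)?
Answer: -4114787/1255665 ≈ -3.2770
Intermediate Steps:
-3573/863 - 1256/(-1455) = -3573*1/863 - 1256*(-1/1455) = -3573/863 + 1256/1455 = -4114787/1255665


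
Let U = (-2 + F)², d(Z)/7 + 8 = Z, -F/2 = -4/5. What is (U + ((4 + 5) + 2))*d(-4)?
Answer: -23436/25 ≈ -937.44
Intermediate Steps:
F = 8/5 (F = -(-8)/5 = -2*(-⅘) = 8/5 ≈ 1.6000)
d(Z) = -56 + 7*Z
U = 4/25 (U = (-2 + 8/5)² = (-⅖)² = 4/25 ≈ 0.16000)
(U + ((4 + 5) + 2))*d(-4) = (4/25 + ((4 + 5) + 2))*(-56 + 7*(-4)) = (4/25 + (9 + 2))*(-56 - 28) = (4/25 + 11)*(-84) = (279/25)*(-84) = -23436/25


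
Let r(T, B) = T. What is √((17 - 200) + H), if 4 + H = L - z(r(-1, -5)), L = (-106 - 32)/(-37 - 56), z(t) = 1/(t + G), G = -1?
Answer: I*√711202/62 ≈ 13.602*I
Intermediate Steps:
z(t) = 1/(-1 + t) (z(t) = 1/(t - 1) = 1/(-1 + t))
L = 46/31 (L = -138/(-93) = -138*(-1/93) = 46/31 ≈ 1.4839)
H = -125/62 (H = -4 + (46/31 - 1/(-1 - 1)) = -4 + (46/31 - 1/(-2)) = -4 + (46/31 - 1*(-½)) = -4 + (46/31 + ½) = -4 + 123/62 = -125/62 ≈ -2.0161)
√((17 - 200) + H) = √((17 - 200) - 125/62) = √(-183 - 125/62) = √(-11471/62) = I*√711202/62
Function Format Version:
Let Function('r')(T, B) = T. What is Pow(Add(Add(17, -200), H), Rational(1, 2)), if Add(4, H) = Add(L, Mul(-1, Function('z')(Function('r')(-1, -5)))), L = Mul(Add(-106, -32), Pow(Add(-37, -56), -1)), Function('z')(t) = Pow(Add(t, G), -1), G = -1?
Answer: Mul(Rational(1, 62), I, Pow(711202, Rational(1, 2))) ≈ Mul(13.602, I)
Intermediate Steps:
Function('z')(t) = Pow(Add(-1, t), -1) (Function('z')(t) = Pow(Add(t, -1), -1) = Pow(Add(-1, t), -1))
L = Rational(46, 31) (L = Mul(-138, Pow(-93, -1)) = Mul(-138, Rational(-1, 93)) = Rational(46, 31) ≈ 1.4839)
H = Rational(-125, 62) (H = Add(-4, Add(Rational(46, 31), Mul(-1, Pow(Add(-1, -1), -1)))) = Add(-4, Add(Rational(46, 31), Mul(-1, Pow(-2, -1)))) = Add(-4, Add(Rational(46, 31), Mul(-1, Rational(-1, 2)))) = Add(-4, Add(Rational(46, 31), Rational(1, 2))) = Add(-4, Rational(123, 62)) = Rational(-125, 62) ≈ -2.0161)
Pow(Add(Add(17, -200), H), Rational(1, 2)) = Pow(Add(Add(17, -200), Rational(-125, 62)), Rational(1, 2)) = Pow(Add(-183, Rational(-125, 62)), Rational(1, 2)) = Pow(Rational(-11471, 62), Rational(1, 2)) = Mul(Rational(1, 62), I, Pow(711202, Rational(1, 2)))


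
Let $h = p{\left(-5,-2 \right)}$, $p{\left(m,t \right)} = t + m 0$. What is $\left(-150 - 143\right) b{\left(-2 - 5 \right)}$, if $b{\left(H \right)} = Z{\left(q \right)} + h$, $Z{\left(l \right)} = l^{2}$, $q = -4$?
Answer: $-4102$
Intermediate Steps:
$p{\left(m,t \right)} = t$ ($p{\left(m,t \right)} = t + 0 = t$)
$h = -2$
$b{\left(H \right)} = 14$ ($b{\left(H \right)} = \left(-4\right)^{2} - 2 = 16 - 2 = 14$)
$\left(-150 - 143\right) b{\left(-2 - 5 \right)} = \left(-150 - 143\right) 14 = \left(-293\right) 14 = -4102$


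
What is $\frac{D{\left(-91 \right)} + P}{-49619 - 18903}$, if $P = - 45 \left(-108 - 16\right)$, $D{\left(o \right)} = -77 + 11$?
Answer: $- \frac{2757}{34261} \approx -0.080471$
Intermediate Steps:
$D{\left(o \right)} = -66$
$P = 5580$ ($P = \left(-45\right) \left(-124\right) = 5580$)
$\frac{D{\left(-91 \right)} + P}{-49619 - 18903} = \frac{-66 + 5580}{-49619 - 18903} = \frac{5514}{-68522} = 5514 \left(- \frac{1}{68522}\right) = - \frac{2757}{34261}$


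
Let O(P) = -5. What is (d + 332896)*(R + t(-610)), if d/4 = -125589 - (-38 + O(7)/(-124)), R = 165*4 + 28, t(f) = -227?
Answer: -2419582933/31 ≈ -7.8051e+7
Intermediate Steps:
R = 688 (R = 660 + 28 = 688)
d = -15568329/31 (d = 4*(-125589 - (-38 - 5/(-124))) = 4*(-125589 - (-38 - 1/124*(-5))) = 4*(-125589 - (-38 + 5/124)) = 4*(-125589 - 1*(-4707/124)) = 4*(-125589 + 4707/124) = 4*(-15568329/124) = -15568329/31 ≈ -5.0220e+5)
(d + 332896)*(R + t(-610)) = (-15568329/31 + 332896)*(688 - 227) = -5248553/31*461 = -2419582933/31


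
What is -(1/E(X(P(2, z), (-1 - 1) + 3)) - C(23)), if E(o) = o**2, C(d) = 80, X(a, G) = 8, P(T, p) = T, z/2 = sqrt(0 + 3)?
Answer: 5119/64 ≈ 79.984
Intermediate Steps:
z = 2*sqrt(3) (z = 2*sqrt(0 + 3) = 2*sqrt(3) ≈ 3.4641)
-(1/E(X(P(2, z), (-1 - 1) + 3)) - C(23)) = -(1/(8**2) - 1*80) = -(1/64 - 80) = -1*(-5119/64) = 5119/64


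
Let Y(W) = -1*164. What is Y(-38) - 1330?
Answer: -1494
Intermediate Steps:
Y(W) = -164
Y(-38) - 1330 = -164 - 1330 = -1494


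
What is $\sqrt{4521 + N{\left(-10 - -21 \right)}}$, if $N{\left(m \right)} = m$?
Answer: $2 \sqrt{1133} \approx 67.32$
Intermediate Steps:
$\sqrt{4521 + N{\left(-10 - -21 \right)}} = \sqrt{4521 - -11} = \sqrt{4521 + \left(-10 + 21\right)} = \sqrt{4521 + 11} = \sqrt{4532} = 2 \sqrt{1133}$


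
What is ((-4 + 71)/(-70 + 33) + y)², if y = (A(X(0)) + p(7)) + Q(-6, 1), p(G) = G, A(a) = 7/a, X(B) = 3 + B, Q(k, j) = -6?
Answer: 28561/12321 ≈ 2.3181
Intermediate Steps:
y = 10/3 (y = (7/(3 + 0) + 7) - 6 = (7/3 + 7) - 6 = 28/3 - 6 = 10/3 ≈ 3.3333)
((-4 + 71)/(-70 + 33) + y)² = ((-4 + 71)/(-70 + 33) + 10/3)² = (67/(-37) + 10/3)² = (67*(-1/37) + 10/3)² = (-67/37 + 10/3)² = (169/111)² = 28561/12321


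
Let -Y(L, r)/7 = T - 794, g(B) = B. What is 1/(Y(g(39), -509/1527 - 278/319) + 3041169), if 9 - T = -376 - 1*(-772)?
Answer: 1/3049436 ≈ 3.2793e-7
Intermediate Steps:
T = -387 (T = 9 - (-376 - 1*(-772)) = 9 - (-376 + 772) = 9 - 1*396 = 9 - 396 = -387)
Y(L, r) = 8267 (Y(L, r) = -7*(-387 - 794) = -7*(-1181) = 8267)
1/(Y(g(39), -509/1527 - 278/319) + 3041169) = 1/(8267 + 3041169) = 1/3049436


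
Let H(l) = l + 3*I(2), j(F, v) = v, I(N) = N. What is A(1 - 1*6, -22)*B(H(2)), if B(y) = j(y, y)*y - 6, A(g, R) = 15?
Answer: 870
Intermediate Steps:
H(l) = 6 + l (H(l) = l + 3*2 = l + 6 = 6 + l)
B(y) = -6 + y**2 (B(y) = y*y - 6 = y**2 - 6 = -6 + y**2)
A(1 - 1*6, -22)*B(H(2)) = 15*(-6 + (6 + 2)**2) = 15*(-6 + 8**2) = 15*(-6 + 64) = 15*58 = 870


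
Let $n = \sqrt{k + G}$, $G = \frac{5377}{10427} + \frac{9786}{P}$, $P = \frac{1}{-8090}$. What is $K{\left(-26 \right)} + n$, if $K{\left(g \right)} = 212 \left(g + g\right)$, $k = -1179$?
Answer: $-11024 + \frac{2 i \sqrt{2151884481088843}}{10427} \approx -11024.0 + 8897.8 i$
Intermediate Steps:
$P = - \frac{1}{8090} \approx -0.00012361$
$G = - \frac{825492446603}{10427}$ ($G = \frac{5377}{10427} + \frac{9786}{- \frac{1}{8090}} = 5377 \cdot \frac{1}{10427} + 9786 \left(-8090\right) = \frac{5377}{10427} - 79168740 = - \frac{825492446603}{10427} \approx -7.9169 \cdot 10^{7}$)
$n = \frac{2 i \sqrt{2151884481088843}}{10427}$ ($n = \sqrt{-1179 - \frac{825492446603}{10427}} = \sqrt{- \frac{825504740036}{10427}} = \frac{2 i \sqrt{2151884481088843}}{10427} \approx 8897.8 i$)
$K{\left(g \right)} = 424 g$ ($K{\left(g \right)} = 212 \cdot 2 g = 424 g$)
$K{\left(-26 \right)} + n = 424 \left(-26\right) + \frac{2 i \sqrt{2151884481088843}}{10427} = -11024 + \frac{2 i \sqrt{2151884481088843}}{10427}$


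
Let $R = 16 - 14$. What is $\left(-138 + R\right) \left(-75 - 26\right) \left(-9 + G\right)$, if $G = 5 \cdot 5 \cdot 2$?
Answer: $563176$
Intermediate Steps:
$G = 50$ ($G = 25 \cdot 2 = 50$)
$R = 2$ ($R = 16 - 14 = 2$)
$\left(-138 + R\right) \left(-75 - 26\right) \left(-9 + G\right) = \left(-138 + 2\right) \left(-75 - 26\right) \left(-9 + 50\right) = - 136 \left(\left(-101\right) 41\right) = \left(-136\right) \left(-4141\right) = 563176$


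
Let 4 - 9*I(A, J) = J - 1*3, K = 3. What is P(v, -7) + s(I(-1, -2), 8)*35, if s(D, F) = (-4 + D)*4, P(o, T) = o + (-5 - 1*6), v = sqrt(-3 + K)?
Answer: -431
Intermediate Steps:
I(A, J) = 7/9 - J/9 (I(A, J) = 4/9 - (J - 1*3)/9 = 4/9 - (J - 3)/9 = 4/9 - (-3 + J)/9 = 4/9 + (1/3 - J/9) = 7/9 - J/9)
v = 0 (v = sqrt(-3 + 3) = sqrt(0) = 0)
P(o, T) = -11 + o (P(o, T) = o + (-5 - 6) = o - 11 = -11 + o)
s(D, F) = -16 + 4*D
P(v, -7) + s(I(-1, -2), 8)*35 = (-11 + 0) + (-16 + 4*(7/9 - 1/9*(-2)))*35 = -11 + (-16 + 4*(7/9 + 2/9))*35 = -11 + (-16 + 4*1)*35 = -11 + (-16 + 4)*35 = -11 - 12*35 = -11 - 420 = -431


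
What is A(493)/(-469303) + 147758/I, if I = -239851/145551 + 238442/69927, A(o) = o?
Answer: 78419110121250407317/935133713924055 ≈ 83859.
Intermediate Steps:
I = 1992601185/1130882753 (I = -239851*1/145551 + 238442*(1/69927) = -239851/145551 + 238442/69927 = 1992601185/1130882753 ≈ 1.7620)
A(493)/(-469303) + 147758/I = 493/(-469303) + 147758/(1992601185/1130882753) = 493*(-1/469303) + 147758*(1130882753/1992601185) = -493/469303 + 167096973817774/1992601185 = 78419110121250407317/935133713924055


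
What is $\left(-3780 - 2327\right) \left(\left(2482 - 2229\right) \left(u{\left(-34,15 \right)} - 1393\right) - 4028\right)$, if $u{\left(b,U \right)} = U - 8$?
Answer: $2166067402$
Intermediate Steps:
$u{\left(b,U \right)} = -8 + U$ ($u{\left(b,U \right)} = U - 8 = -8 + U$)
$\left(-3780 - 2327\right) \left(\left(2482 - 2229\right) \left(u{\left(-34,15 \right)} - 1393\right) - 4028\right) = \left(-3780 - 2327\right) \left(\left(2482 - 2229\right) \left(\left(-8 + 15\right) - 1393\right) - 4028\right) = - 6107 \left(253 \left(7 - 1393\right) - 4028\right) = - 6107 \left(253 \left(-1386\right) - 4028\right) = - 6107 \left(-350658 - 4028\right) = \left(-6107\right) \left(-354686\right) = 2166067402$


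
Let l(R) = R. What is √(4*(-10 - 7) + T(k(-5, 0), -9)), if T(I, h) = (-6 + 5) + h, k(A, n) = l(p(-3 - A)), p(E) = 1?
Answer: I*√78 ≈ 8.8318*I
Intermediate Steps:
k(A, n) = 1
T(I, h) = -1 + h
√(4*(-10 - 7) + T(k(-5, 0), -9)) = √(4*(-10 - 7) + (-1 - 9)) = √(4*(-17) - 10) = √(-68 - 10) = √(-78) = I*√78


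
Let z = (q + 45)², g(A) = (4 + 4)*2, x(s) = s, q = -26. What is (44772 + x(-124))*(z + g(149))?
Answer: 16832296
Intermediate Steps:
g(A) = 16 (g(A) = 8*2 = 16)
z = 361 (z = (-26 + 45)² = 19² = 361)
(44772 + x(-124))*(z + g(149)) = (44772 - 124)*(361 + 16) = 44648*377 = 16832296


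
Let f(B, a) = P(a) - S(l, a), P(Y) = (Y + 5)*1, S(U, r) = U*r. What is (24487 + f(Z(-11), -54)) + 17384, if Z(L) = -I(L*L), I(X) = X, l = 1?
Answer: 41876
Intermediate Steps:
P(Y) = 5 + Y (P(Y) = (5 + Y)*1 = 5 + Y)
Z(L) = -L² (Z(L) = -L*L = -L²)
f(B, a) = 5 (f(B, a) = (5 + a) - a = 5)
(24487 + f(Z(-11), -54)) + 17384 = (24487 + 5) + 17384 = 24492 + 17384 = 41876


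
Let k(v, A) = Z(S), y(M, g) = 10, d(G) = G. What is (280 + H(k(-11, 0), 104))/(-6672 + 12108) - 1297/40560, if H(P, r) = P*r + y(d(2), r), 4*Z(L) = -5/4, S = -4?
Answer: 282809/18373680 ≈ 0.015392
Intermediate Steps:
Z(L) = -5/16 (Z(L) = (-5/4)/4 = (-5*1/4)/4 = (1/4)*(-5/4) = -5/16)
k(v, A) = -5/16
H(P, r) = 10 + P*r (H(P, r) = P*r + 10 = 10 + P*r)
(280 + H(k(-11, 0), 104))/(-6672 + 12108) - 1297/40560 = (280 + (10 - 5/16*104))/(-6672 + 12108) - 1297/40560 = (280 + (10 - 65/2))/5436 - 1297/40560 = (280 - 45/2)*(1/5436) - 1*1297/40560 = (515/2)*(1/5436) - 1297/40560 = 515/10872 - 1297/40560 = 282809/18373680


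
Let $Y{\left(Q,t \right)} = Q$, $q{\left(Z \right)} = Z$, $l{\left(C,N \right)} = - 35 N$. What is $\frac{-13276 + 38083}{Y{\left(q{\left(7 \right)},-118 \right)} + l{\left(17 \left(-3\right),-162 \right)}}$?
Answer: $\frac{24807}{5677} \approx 4.3697$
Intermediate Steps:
$\frac{-13276 + 38083}{Y{\left(q{\left(7 \right)},-118 \right)} + l{\left(17 \left(-3\right),-162 \right)}} = \frac{-13276 + 38083}{7 - -5670} = \frac{24807}{7 + 5670} = \frac{24807}{5677}$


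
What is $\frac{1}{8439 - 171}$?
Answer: $\frac{1}{8268} \approx 0.00012095$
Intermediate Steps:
$\frac{1}{8439 - 171} = \frac{1}{8268}$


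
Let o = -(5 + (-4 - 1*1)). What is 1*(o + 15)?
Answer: 15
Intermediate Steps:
o = 0 (o = -(5 + (-4 - 1)) = -(5 - 5) = -1*0 = 0)
1*(o + 15) = 1*(0 + 15) = 1*15 = 15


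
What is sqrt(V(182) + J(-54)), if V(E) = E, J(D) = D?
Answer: 8*sqrt(2) ≈ 11.314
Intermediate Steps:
sqrt(V(182) + J(-54)) = sqrt(182 - 54) = sqrt(128) = 8*sqrt(2)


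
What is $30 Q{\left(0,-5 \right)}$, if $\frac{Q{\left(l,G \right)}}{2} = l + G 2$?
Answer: $-600$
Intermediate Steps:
$Q{\left(l,G \right)} = 2 l + 4 G$ ($Q{\left(l,G \right)} = 2 \left(l + G 2\right) = 2 \left(l + 2 G\right) = 2 l + 4 G$)
$30 Q{\left(0,-5 \right)} = 30 \left(2 \cdot 0 + 4 \left(-5\right)\right) = 30 \left(0 - 20\right) = 30 \left(-20\right) = -600$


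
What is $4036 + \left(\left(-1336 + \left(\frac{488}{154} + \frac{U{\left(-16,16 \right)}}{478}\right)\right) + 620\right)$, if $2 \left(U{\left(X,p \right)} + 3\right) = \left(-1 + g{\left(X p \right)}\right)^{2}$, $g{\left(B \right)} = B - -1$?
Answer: $\frac{124835457}{36806} \approx 3391.7$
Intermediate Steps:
$g{\left(B \right)} = 1 + B$ ($g{\left(B \right)} = B + 1 = 1 + B$)
$U{\left(X,p \right)} = -3 + \frac{X^{2} p^{2}}{2}$ ($U{\left(X,p \right)} = -3 + \frac{\left(-1 + \left(1 + X p\right)\right)^{2}}{2} = -3 + \frac{\left(X p\right)^{2}}{2} = -3 + \frac{X^{2} p^{2}}{2}$)
$4036 + \left(\left(-1336 + \left(\frac{488}{154} + \frac{U{\left(-16,16 \right)}}{478}\right)\right) + 620\right) = 4036 + \left(\left(-1336 + \left(\frac{488}{154} + \frac{-3 + \frac{\left(-16\right)^{2} \cdot 16^{2}}{2}}{478}\right)\right) + 620\right) = 4036 + \left(\left(-1336 + \left(488 \cdot \frac{1}{154} + \left(-3 + \frac{1}{2} \cdot 256 \cdot 256\right) \frac{1}{478}\right)\right) + 620\right) = 4036 + \left(\left(-1336 + \left(\frac{244}{77} + \left(-3 + 32768\right) \frac{1}{478}\right)\right) + 620\right) = 4036 + \left(\left(-1336 + \left(\frac{244}{77} + 32765 \cdot \frac{1}{478}\right)\right) + 620\right) = 4036 + \left(\left(-1336 + \left(\frac{244}{77} + \frac{32765}{478}\right)\right) + 620\right) = 4036 + \left(\left(-1336 + \frac{2639537}{36806}\right) + 620\right) = 4036 + \left(- \frac{46533279}{36806} + 620\right) = 4036 - \frac{23713559}{36806} = \frac{124835457}{36806}$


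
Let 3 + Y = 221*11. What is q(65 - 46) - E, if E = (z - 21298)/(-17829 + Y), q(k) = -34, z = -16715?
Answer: -561647/15401 ≈ -36.468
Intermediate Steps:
Y = 2428 (Y = -3 + 221*11 = -3 + 2431 = 2428)
E = 38013/15401 (E = (-16715 - 21298)/(-17829 + 2428) = -38013/(-15401) = -38013*(-1/15401) = 38013/15401 ≈ 2.4682)
q(65 - 46) - E = -34 - 1*38013/15401 = -34 - 38013/15401 = -561647/15401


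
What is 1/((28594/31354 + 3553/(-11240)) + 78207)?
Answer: 176209480/13780919800259 ≈ 1.2786e-5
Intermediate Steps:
1/((28594/31354 + 3553/(-11240)) + 78207) = 1/((28594*(1/31354) + 3553*(-1/11240)) + 78207) = 1/((14297/15677 - 3553/11240) + 78207) = 1/(104997899/176209480 + 78207) = 1/(13780919800259/176209480) = 176209480/13780919800259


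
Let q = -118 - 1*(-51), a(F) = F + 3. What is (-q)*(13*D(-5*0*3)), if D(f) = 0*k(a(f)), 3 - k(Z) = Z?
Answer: 0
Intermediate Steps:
a(F) = 3 + F
k(Z) = 3 - Z
q = -67 (q = -118 + 51 = -67)
D(f) = 0 (D(f) = 0*(3 - (3 + f)) = 0*(3 + (-3 - f)) = 0*(-f) = 0)
(-q)*(13*D(-5*0*3)) = (-1*(-67))*(13*0) = 67*0 = 0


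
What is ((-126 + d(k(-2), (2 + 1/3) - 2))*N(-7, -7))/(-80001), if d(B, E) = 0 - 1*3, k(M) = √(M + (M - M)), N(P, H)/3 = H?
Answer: -301/8889 ≈ -0.033862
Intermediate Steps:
N(P, H) = 3*H
k(M) = √M (k(M) = √(M + 0) = √M)
d(B, E) = -3 (d(B, E) = 0 - 3 = -3)
((-126 + d(k(-2), (2 + 1/3) - 2))*N(-7, -7))/(-80001) = ((-126 - 3)*(3*(-7)))/(-80001) = -129*(-21)*(-1/80001) = 2709*(-1/80001) = -301/8889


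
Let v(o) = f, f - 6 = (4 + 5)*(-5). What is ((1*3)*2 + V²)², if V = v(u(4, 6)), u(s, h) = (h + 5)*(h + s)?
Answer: 2331729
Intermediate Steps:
u(s, h) = (5 + h)*(h + s)
f = -39 (f = 6 + (4 + 5)*(-5) = 6 + 9*(-5) = 6 - 45 = -39)
v(o) = -39
V = -39
((1*3)*2 + V²)² = ((1*3)*2 + (-39)²)² = (3*2 + 1521)² = (6 + 1521)² = 1527² = 2331729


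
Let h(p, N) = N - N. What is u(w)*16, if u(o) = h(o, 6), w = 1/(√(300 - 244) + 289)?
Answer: 0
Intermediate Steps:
h(p, N) = 0
w = 1/(289 + 2*√14) (w = 1/(√56 + 289) = 1/(2*√14 + 289) = 1/(289 + 2*√14) ≈ 0.0033729)
u(o) = 0
u(w)*16 = 0*16 = 0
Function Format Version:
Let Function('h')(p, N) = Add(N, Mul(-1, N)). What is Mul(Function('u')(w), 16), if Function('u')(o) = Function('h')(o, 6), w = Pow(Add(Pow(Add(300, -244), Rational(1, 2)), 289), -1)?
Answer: 0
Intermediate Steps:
Function('h')(p, N) = 0
w = Pow(Add(289, Mul(2, Pow(14, Rational(1, 2)))), -1) (w = Pow(Add(Pow(56, Rational(1, 2)), 289), -1) = Pow(Add(Mul(2, Pow(14, Rational(1, 2))), 289), -1) = Pow(Add(289, Mul(2, Pow(14, Rational(1, 2)))), -1) ≈ 0.0033729)
Function('u')(o) = 0
Mul(Function('u')(w), 16) = Mul(0, 16) = 0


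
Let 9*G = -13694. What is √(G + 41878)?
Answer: 2*√90802/3 ≈ 200.89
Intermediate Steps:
G = -13694/9 (G = (⅑)*(-13694) = -13694/9 ≈ -1521.6)
√(G + 41878) = √(-13694/9 + 41878) = √(363208/9) = 2*√90802/3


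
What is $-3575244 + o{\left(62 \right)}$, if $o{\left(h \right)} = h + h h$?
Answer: $-3571338$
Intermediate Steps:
$o{\left(h \right)} = h + h^{2}$
$-3575244 + o{\left(62 \right)} = -3575244 + 62 \left(1 + 62\right) = -3575244 + 62 \cdot 63 = -3575244 + 3906 = -3571338$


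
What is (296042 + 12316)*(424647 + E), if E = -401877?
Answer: 7021311660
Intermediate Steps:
(296042 + 12316)*(424647 + E) = (296042 + 12316)*(424647 - 401877) = 308358*22770 = 7021311660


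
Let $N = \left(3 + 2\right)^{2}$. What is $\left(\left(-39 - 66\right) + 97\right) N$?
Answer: $-200$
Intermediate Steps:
$N = 25$ ($N = 5^{2} = 25$)
$\left(\left(-39 - 66\right) + 97\right) N = \left(\left(-39 - 66\right) + 97\right) 25 = \left(-105 + 97\right) 25 = \left(-8\right) 25 = -200$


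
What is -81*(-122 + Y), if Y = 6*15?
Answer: 2592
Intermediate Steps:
Y = 90
-81*(-122 + Y) = -81*(-122 + 90) = -81*(-32) = 2592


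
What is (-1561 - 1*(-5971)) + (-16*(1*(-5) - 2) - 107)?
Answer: 4415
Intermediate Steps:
(-1561 - 1*(-5971)) + (-16*(1*(-5) - 2) - 107) = (-1561 + 5971) + (-16*(-5 - 2) - 107) = 4410 + (-16*(-7) - 107) = 4410 + (112 - 107) = 4410 + 5 = 4415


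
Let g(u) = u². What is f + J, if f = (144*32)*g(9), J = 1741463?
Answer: 2114711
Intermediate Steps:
f = 373248 (f = (144*32)*9² = 4608*81 = 373248)
f + J = 373248 + 1741463 = 2114711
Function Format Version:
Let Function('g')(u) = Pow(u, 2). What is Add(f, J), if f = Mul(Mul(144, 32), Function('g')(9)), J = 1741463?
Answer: 2114711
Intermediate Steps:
f = 373248 (f = Mul(Mul(144, 32), Pow(9, 2)) = Mul(4608, 81) = 373248)
Add(f, J) = Add(373248, 1741463) = 2114711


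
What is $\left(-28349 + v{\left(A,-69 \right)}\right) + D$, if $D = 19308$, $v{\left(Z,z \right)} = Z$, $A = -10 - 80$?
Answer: $-9131$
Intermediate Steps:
$A = -90$
$\left(-28349 + v{\left(A,-69 \right)}\right) + D = \left(-28349 - 90\right) + 19308 = -28439 + 19308 = -9131$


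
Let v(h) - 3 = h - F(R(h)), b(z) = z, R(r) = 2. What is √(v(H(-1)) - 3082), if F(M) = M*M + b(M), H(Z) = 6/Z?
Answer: I*√3091 ≈ 55.597*I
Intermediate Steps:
F(M) = M + M² (F(M) = M*M + M = M² + M = M + M²)
v(h) = -3 + h (v(h) = 3 + (h - 2*(1 + 2)) = 3 + (h - 2*3) = 3 + (h - 1*6) = 3 + (h - 6) = 3 + (-6 + h) = -3 + h)
√(v(H(-1)) - 3082) = √((-3 + 6/(-1)) - 3082) = √((-3 + 6*(-1)) - 3082) = √((-3 - 6) - 3082) = √(-9 - 3082) = √(-3091) = I*√3091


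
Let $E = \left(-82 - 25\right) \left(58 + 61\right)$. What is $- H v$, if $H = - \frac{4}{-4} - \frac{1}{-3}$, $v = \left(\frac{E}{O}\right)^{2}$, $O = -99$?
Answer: $- \frac{648517156}{29403} \approx -22056.0$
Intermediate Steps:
$E = -12733$ ($E = \left(-107\right) 119 = -12733$)
$v = \frac{162129289}{9801}$ ($v = \left(- \frac{12733}{-99}\right)^{2} = \left(\left(-12733\right) \left(- \frac{1}{99}\right)\right)^{2} = \left(\frac{12733}{99}\right)^{2} = \frac{162129289}{9801} \approx 16542.0$)
$H = \frac{4}{3}$ ($H = \left(-4\right) \left(- \frac{1}{4}\right) - - \frac{1}{3} = 1 + \frac{1}{3} = \frac{4}{3} \approx 1.3333$)
$- H v = \left(-1\right) \frac{4}{3} \cdot \frac{162129289}{9801} = \left(- \frac{4}{3}\right) \frac{162129289}{9801} = - \frac{648517156}{29403}$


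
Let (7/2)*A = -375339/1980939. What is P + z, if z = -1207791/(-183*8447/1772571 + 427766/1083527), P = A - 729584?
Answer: 2543636300863499240117569/1412343606923342177 ≈ 1.8010e+6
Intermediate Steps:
A = -250226/4622191 (A = 2*(-375339/1980939)/7 = 2*(-375339*1/1980939)/7 = (2/7)*(-125113/660313) = -250226/4622191 ≈ -0.054136)
P = -3372276848770/4622191 (P = -250226/4622191 - 729584 = -3372276848770/4622191 ≈ -7.2958e+5)
z = 773239287479770449/305557171247 (z = -1207791/(-1545801*1/1772571 + 427766*(1/1083527)) = -1207791/(-515267/590857 + 427766/1083527) = -1207791/(-305557171247/640209512639) = -1207791*(-640209512639/305557171247) = 773239287479770449/305557171247 ≈ 2.5306e+6)
P + z = -3372276848770/4622191 + 773239287479770449/305557171247 = 2543636300863499240117569/1412343606923342177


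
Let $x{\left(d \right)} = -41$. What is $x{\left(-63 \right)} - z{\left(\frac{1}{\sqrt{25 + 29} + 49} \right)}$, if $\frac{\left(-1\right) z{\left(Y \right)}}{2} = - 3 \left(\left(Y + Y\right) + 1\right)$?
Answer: $- \frac{110897}{2347} + \frac{36 \sqrt{6}}{2347} \approx -47.213$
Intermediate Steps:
$z{\left(Y \right)} = 6 + 12 Y$ ($z{\left(Y \right)} = - 2 \left(- 3 \left(\left(Y + Y\right) + 1\right)\right) = - 2 \left(- 3 \left(2 Y + 1\right)\right) = - 2 \left(- 3 \left(1 + 2 Y\right)\right) = - 2 \left(-3 - 6 Y\right) = 6 + 12 Y$)
$x{\left(-63 \right)} - z{\left(\frac{1}{\sqrt{25 + 29} + 49} \right)} = -41 - \left(6 + \frac{12}{\sqrt{25 + 29} + 49}\right) = -41 - \left(6 + \frac{12}{\sqrt{54} + 49}\right) = -41 - \left(6 + \frac{12}{3 \sqrt{6} + 49}\right) = -41 - \left(6 + \frac{12}{49 + 3 \sqrt{6}}\right) = -47 - \frac{12}{49 + 3 \sqrt{6}}$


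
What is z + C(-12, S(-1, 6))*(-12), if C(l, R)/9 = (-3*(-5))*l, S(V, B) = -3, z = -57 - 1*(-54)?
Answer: 19437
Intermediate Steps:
z = -3 (z = -57 + 54 = -3)
C(l, R) = 135*l (C(l, R) = 9*((-3*(-5))*l) = 9*(15*l) = 135*l)
z + C(-12, S(-1, 6))*(-12) = -3 + (135*(-12))*(-12) = -3 - 1620*(-12) = -3 + 19440 = 19437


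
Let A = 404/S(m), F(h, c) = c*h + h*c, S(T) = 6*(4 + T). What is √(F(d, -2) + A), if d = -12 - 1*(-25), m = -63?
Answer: I*√1664862/177 ≈ 7.2898*I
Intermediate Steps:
d = 13 (d = -12 + 25 = 13)
S(T) = 24 + 6*T
F(h, c) = 2*c*h (F(h, c) = c*h + c*h = 2*c*h)
A = -202/177 (A = 404/(24 + 6*(-63)) = 404/(24 - 378) = 404/(-354) = 404*(-1/354) = -202/177 ≈ -1.1412)
√(F(d, -2) + A) = √(2*(-2)*13 - 202/177) = √(-52 - 202/177) = √(-9406/177) = I*√1664862/177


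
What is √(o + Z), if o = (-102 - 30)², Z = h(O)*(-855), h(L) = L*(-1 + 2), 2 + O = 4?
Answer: 9*√194 ≈ 125.36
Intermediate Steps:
O = 2 (O = -2 + 4 = 2)
h(L) = L (h(L) = L*1 = L)
Z = -1710 (Z = 2*(-855) = -1710)
o = 17424 (o = (-132)² = 17424)
√(o + Z) = √(17424 - 1710) = √15714 = 9*√194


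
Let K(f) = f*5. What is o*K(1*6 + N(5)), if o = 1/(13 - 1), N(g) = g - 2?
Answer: 15/4 ≈ 3.7500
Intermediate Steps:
N(g) = -2 + g
K(f) = 5*f
o = 1/12 ≈ 0.083333
o*K(1*6 + N(5)) = (5*(1*6 + (-2 + 5)))/12 = (5*(6 + 3))/12 = (5*9)/12 = (1/12)*45 = 15/4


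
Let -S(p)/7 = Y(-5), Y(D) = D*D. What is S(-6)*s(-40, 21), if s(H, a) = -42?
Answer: 7350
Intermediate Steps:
Y(D) = D²
S(p) = -175 (S(p) = -7*(-5)² = -7*25 = -175)
S(-6)*s(-40, 21) = -175*(-42) = 7350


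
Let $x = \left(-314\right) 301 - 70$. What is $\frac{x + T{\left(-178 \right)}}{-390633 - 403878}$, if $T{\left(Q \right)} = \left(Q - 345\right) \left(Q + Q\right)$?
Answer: $- \frac{91604}{794511} \approx -0.1153$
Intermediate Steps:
$x = -94584$ ($x = -94514 - 70 = -94584$)
$T{\left(Q \right)} = 2 Q \left(-345 + Q\right)$ ($T{\left(Q \right)} = \left(-345 + Q\right) 2 Q = 2 Q \left(-345 + Q\right)$)
$\frac{x + T{\left(-178 \right)}}{-390633 - 403878} = \frac{-94584 + 2 \left(-178\right) \left(-345 - 178\right)}{-390633 - 403878} = \frac{-94584 + 2 \left(-178\right) \left(-523\right)}{-794511} = \left(-94584 + 186188\right) \left(- \frac{1}{794511}\right) = 91604 \left(- \frac{1}{794511}\right) = - \frac{91604}{794511}$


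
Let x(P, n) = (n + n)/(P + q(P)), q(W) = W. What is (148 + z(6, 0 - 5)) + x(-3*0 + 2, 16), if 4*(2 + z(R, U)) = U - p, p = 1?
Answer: 305/2 ≈ 152.50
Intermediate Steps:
z(R, U) = -9/4 + U/4 (z(R, U) = -2 + (U - 1*1)/4 = -2 + (U - 1)/4 = -2 + (-1 + U)/4 = -2 + (-¼ + U/4) = -9/4 + U/4)
x(P, n) = n/P (x(P, n) = (n + n)/(P + P) = (2*n)/((2*P)) = (2*n)*(1/(2*P)) = n/P)
(148 + z(6, 0 - 5)) + x(-3*0 + 2, 16) = (148 + (-9/4 + (0 - 5)/4)) + 16/(-3*0 + 2) = (148 + (-9/4 + (¼)*(-5))) + 16/(0 + 2) = (148 + (-9/4 - 5/4)) + 16/2 = (148 - 7/2) + 16*(½) = 289/2 + 8 = 305/2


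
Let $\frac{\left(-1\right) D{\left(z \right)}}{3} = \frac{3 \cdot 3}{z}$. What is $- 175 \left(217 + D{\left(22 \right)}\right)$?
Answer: $- \frac{830725}{22} \approx -37760.0$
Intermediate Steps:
$D{\left(z \right)} = - \frac{27}{z}$ ($D{\left(z \right)} = - 3 \frac{3 \cdot 3}{z} = - 3 \frac{9}{z} = - \frac{27}{z}$)
$- 175 \left(217 + D{\left(22 \right)}\right) = - 175 \left(217 - \frac{27}{22}\right) = \left(-175\right) \frac{4747}{22} = - \frac{830725}{22}$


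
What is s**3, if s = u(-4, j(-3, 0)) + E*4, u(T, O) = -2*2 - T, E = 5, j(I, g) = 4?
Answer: 8000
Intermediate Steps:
u(T, O) = -4 - T
s = 20 (s = (-4 - 1*(-4)) + 5*4 = (-4 + 4) + 20 = 0 + 20 = 20)
s**3 = 20**3 = 8000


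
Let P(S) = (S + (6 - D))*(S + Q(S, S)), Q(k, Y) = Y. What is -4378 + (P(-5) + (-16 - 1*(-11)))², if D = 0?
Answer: -4153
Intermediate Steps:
P(S) = 2*S*(6 + S) (P(S) = (S + (6 - 1*0))*(S + S) = (S + (6 + 0))*(2*S) = (S + 6)*(2*S) = (6 + S)*(2*S) = 2*S*(6 + S))
-4378 + (P(-5) + (-16 - 1*(-11)))² = -4378 + (2*(-5)*(6 - 5) + (-16 - 1*(-11)))² = -4378 + (2*(-5)*1 + (-16 + 11))² = -4378 + (-10 - 5)² = -4378 + (-15)² = -4378 + 225 = -4153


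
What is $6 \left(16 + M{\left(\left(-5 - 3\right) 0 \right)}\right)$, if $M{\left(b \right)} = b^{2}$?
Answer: $96$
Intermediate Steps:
$6 \left(16 + M{\left(\left(-5 - 3\right) 0 \right)}\right) = 6 \left(16 + \left(\left(-5 - 3\right) 0\right)^{2}\right) = 6 \left(16 + \left(\left(-8\right) 0\right)^{2}\right) = 6 \left(16 + 0^{2}\right) = 6 \left(16 + 0\right) = 6 \cdot 16 = 96$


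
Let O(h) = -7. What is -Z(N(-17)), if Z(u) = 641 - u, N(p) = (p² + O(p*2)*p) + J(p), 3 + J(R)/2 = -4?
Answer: -247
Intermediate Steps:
J(R) = -14 (J(R) = -6 + 2*(-4) = -6 - 8 = -14)
N(p) = -14 + p² - 7*p (N(p) = (p² - 7*p) - 14 = -14 + p² - 7*p)
-Z(N(-17)) = -(641 - (-14 + (-17)² - 7*(-17))) = -(641 - (-14 + 289 + 119)) = -(641 - 1*394) = -(641 - 394) = -1*247 = -247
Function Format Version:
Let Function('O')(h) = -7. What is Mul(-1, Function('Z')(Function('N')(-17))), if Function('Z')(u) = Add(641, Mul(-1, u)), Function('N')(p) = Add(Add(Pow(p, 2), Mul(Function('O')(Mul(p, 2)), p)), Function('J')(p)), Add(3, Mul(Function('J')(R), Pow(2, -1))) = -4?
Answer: -247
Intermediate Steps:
Function('J')(R) = -14 (Function('J')(R) = Add(-6, Mul(2, -4)) = Add(-6, -8) = -14)
Function('N')(p) = Add(-14, Pow(p, 2), Mul(-7, p)) (Function('N')(p) = Add(Add(Pow(p, 2), Mul(-7, p)), -14) = Add(-14, Pow(p, 2), Mul(-7, p)))
Mul(-1, Function('Z')(Function('N')(-17))) = Mul(-1, Add(641, Mul(-1, Add(-14, Pow(-17, 2), Mul(-7, -17))))) = Mul(-1, Add(641, Mul(-1, Add(-14, 289, 119)))) = Mul(-1, Add(641, Mul(-1, 394))) = Mul(-1, Add(641, -394)) = Mul(-1, 247) = -247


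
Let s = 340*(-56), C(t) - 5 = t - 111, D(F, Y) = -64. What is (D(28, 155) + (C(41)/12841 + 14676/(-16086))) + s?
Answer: -657719661335/34426721 ≈ -19105.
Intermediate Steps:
C(t) = -106 + t (C(t) = 5 + (t - 111) = 5 + (-111 + t) = -106 + t)
s = -19040
(D(28, 155) + (C(41)/12841 + 14676/(-16086))) + s = (-64 + ((-106 + 41)/12841 + 14676/(-16086))) - 19040 = (-64 + (-65*1/12841 + 14676*(-1/16086))) - 19040 = (-64 + (-65/12841 - 2446/2681)) - 19040 = (-64 - 31583351/34426721) - 19040 = -2234893495/34426721 - 19040 = -657719661335/34426721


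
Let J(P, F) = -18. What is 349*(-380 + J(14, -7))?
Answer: -138902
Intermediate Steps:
349*(-380 + J(14, -7)) = 349*(-380 - 18) = 349*(-398) = -138902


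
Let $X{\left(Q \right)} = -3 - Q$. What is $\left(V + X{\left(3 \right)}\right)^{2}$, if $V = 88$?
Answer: $6724$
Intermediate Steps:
$\left(V + X{\left(3 \right)}\right)^{2} = \left(88 - 6\right)^{2} = 82^{2} = 6724$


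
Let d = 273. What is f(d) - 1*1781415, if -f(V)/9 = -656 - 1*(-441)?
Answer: -1779480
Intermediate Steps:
f(V) = 1935 (f(V) = -9*(-656 - 1*(-441)) = -9*(-656 + 441) = -9*(-215) = 1935)
f(d) - 1*1781415 = 1935 - 1*1781415 = 1935 - 1781415 = -1779480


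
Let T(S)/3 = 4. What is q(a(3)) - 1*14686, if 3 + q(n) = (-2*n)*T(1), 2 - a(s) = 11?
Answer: -14473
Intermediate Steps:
a(s) = -9 (a(s) = 2 - 1*11 = 2 - 11 = -9)
T(S) = 12 (T(S) = 3*4 = 12)
q(n) = -3 - 24*n (q(n) = -3 - 2*n*12 = -3 - 24*n)
q(a(3)) - 1*14686 = (-3 - 24*(-9)) - 1*14686 = (-3 + 216) - 14686 = 213 - 14686 = -14473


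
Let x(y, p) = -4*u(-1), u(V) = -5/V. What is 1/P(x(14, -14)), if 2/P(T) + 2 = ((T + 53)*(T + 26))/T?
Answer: -119/20 ≈ -5.9500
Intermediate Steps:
x(y, p) = -20 (x(y, p) = -(-20)/(-1) = -(-20)*(-1) = -4*5 = -20)
P(T) = 2/(-2 + (26 + T)*(53 + T)/T) (P(T) = 2/(-2 + ((T + 53)*(T + 26))/T) = 2/(-2 + ((53 + T)*(26 + T))/T) = 2/(-2 + ((26 + T)*(53 + T))/T) = 2/(-2 + (26 + T)*(53 + T)/T))
1/P(x(14, -14)) = 1/(2*(-20)/(1378 + (-20)² + 77*(-20))) = 1/(2*(-20)/(1378 + 400 - 1540)) = 1/(2*(-20)/238) = 1/(2*(-20)*(1/238)) = 1/(-20/119) = -119/20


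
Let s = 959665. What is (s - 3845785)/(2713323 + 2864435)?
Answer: -1443060/2788879 ≈ -0.51743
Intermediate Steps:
(s - 3845785)/(2713323 + 2864435) = (959665 - 3845785)/(2713323 + 2864435) = -2886120/5577758 = -2886120*1/5577758 = -1443060/2788879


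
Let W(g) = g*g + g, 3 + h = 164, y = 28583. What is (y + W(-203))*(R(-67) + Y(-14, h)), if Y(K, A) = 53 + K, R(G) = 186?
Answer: 15657525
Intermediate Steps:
h = 161 (h = -3 + 164 = 161)
W(g) = g + g**2 (W(g) = g**2 + g = g + g**2)
(y + W(-203))*(R(-67) + Y(-14, h)) = (28583 - 203*(1 - 203))*(186 + (53 - 14)) = (28583 - 203*(-202))*(186 + 39) = (28583 + 41006)*225 = 69589*225 = 15657525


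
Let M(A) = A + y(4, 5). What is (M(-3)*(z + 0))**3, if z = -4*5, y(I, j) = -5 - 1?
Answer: 5832000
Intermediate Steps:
y(I, j) = -6
z = -20
M(A) = -6 + A (M(A) = A - 6 = -6 + A)
(M(-3)*(z + 0))**3 = ((-6 - 3)*(-20 + 0))**3 = (-9*(-20))**3 = 180**3 = 5832000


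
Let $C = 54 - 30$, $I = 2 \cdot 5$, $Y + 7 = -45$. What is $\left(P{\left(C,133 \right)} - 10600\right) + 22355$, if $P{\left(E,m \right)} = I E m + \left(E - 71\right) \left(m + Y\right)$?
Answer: $39868$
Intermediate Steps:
$Y = -52$ ($Y = -7 - 45 = -52$)
$I = 10$
$C = 24$ ($C = 54 - 30 = 24$)
$P{\left(E,m \right)} = \left(-71 + E\right) \left(-52 + m\right) + 10 E m$ ($P{\left(E,m \right)} = 10 E m + \left(E - 71\right) \left(m - 52\right) = 10 E m + \left(-71 + E\right) \left(-52 + m\right) = \left(-71 + E\right) \left(-52 + m\right) + 10 E m$)
$\left(P{\left(C,133 \right)} - 10600\right) + 22355 = \left(\left(3692 - 9443 - 1248 + 11 \cdot 24 \cdot 133\right) - 10600\right) + 22355 = \left(\left(3692 - 9443 - 1248 + 35112\right) - 10600\right) + 22355 = \left(28113 - 10600\right) + 22355 = 17513 + 22355 = 39868$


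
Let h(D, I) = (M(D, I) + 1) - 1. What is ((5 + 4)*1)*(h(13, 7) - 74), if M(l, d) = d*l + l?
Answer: 270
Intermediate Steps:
M(l, d) = l + d*l
h(D, I) = D*(1 + I) (h(D, I) = (D*(1 + I) + 1) - 1 = (1 + D*(1 + I)) - 1 = D*(1 + I))
((5 + 4)*1)*(h(13, 7) - 74) = ((5 + 4)*1)*(13*(1 + 7) - 74) = (9*1)*(13*8 - 74) = 9*(104 - 74) = 9*30 = 270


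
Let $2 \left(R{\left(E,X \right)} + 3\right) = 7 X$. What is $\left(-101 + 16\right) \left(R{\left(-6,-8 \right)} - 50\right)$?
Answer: $6885$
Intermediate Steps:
$R{\left(E,X \right)} = -3 + \frac{7 X}{2}$
$\left(-101 + 16\right) \left(R{\left(-6,-8 \right)} - 50\right) = \left(-101 + 16\right) \left(\left(-3 + \frac{7}{2} \left(-8\right)\right) - 50\right) = - 85 \left(\left(-3 - 28\right) - 50\right) = - 85 \left(-31 - 50\right) = \left(-85\right) \left(-81\right) = 6885$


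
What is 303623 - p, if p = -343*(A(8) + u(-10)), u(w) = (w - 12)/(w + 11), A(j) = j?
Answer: 298821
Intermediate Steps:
u(w) = (-12 + w)/(11 + w)
p = 4802 (p = -343*(8 + (-12 - 10)/(11 - 10)) = -343*(8 - 22/1) = -343*(8 + 1*(-22)) = -343*(8 - 22) = -343*(-14) = 4802)
303623 - p = 303623 - 1*4802 = 303623 - 4802 = 298821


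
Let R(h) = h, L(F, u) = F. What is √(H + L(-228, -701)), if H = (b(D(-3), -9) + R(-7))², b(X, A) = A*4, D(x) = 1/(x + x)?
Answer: √1621 ≈ 40.262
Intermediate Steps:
D(x) = 1/(2*x)
b(X, A) = 4*A
H = 1849 (H = (4*(-9) - 7)² = (-36 - 7)² = (-43)² = 1849)
√(H + L(-228, -701)) = √(1849 - 228) = √1621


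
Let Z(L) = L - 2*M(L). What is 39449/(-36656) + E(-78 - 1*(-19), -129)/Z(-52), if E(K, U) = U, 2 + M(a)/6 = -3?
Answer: -630527/36656 ≈ -17.201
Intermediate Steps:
M(a) = -30 (M(a) = -12 + 6*(-3) = -12 - 18 = -30)
Z(L) = 60 + L (Z(L) = L - 2*(-30) = L + 60 = 60 + L)
39449/(-36656) + E(-78 - 1*(-19), -129)/Z(-52) = 39449/(-36656) - 129/(60 - 52) = 39449*(-1/36656) - 129/8 = -39449/36656 - 129*1/8 = -39449/36656 - 129/8 = -630527/36656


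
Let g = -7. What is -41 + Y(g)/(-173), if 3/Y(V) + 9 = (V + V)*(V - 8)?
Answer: -475232/11591 ≈ -41.000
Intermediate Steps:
Y(V) = 3/(-9 + 2*V*(-8 + V)) (Y(V) = 3/(-9 + (V + V)*(V - 8)) = 3/(-9 + (2*V)*(-8 + V)) = 3/(-9 + 2*V*(-8 + V)))
-41 + Y(g)/(-173) = -41 + (3/(-9 - 16*(-7) + 2*(-7)**2))/(-173) = -41 + (3/(-9 + 112 + 2*49))*(-1/173) = -41 + (3/(-9 + 112 + 98))*(-1/173) = -41 + (3/201)*(-1/173) = -41 + (3*(1/201))*(-1/173) = -41 + (1/67)*(-1/173) = -41 - 1/11591 = -475232/11591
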